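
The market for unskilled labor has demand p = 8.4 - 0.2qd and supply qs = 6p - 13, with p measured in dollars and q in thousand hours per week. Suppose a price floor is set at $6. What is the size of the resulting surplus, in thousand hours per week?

11

Rearranging demand gives qd = 42 - 5p. In a free market, 42 - 5p = 6p - 13 gives the equilibrium p* = 5, q* = 17.
Since 6 > 5, the floor is binding.
At p = 6: qd = 42 - 5·6 = 12 and qs = 6·6 - 13 = 23.
Surplus = qs - qd = 23 - 12 = 11.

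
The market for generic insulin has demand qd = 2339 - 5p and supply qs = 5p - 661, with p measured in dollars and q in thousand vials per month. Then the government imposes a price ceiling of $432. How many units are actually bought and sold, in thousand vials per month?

839

Setting quantity demanded equal to quantity supplied, 2339 - 5p = 5p - 661, gives p* = 300 and q* = 839.
Since 432 is above p* = 300, the ceiling does not bind and the free-market outcome prevails.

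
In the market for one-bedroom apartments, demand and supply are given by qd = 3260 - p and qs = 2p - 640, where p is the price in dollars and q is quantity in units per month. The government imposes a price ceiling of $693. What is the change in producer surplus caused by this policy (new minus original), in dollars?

-821271

Without the control the market clears where 3260 - p = 2p - 640, i.e. p* = 1300 and q* = 1960.
Because the ceiling (693) lies below the market-clearing price, it is binding.
At p = 693: qd = 3260 - 693 = 2567 and qs = 2·693 - 640 = 746.
Producer surplus without the control is ½ · (1300 - 320) · 1960 = 960400.
With the ceiling, producers sell 746 units at 693, so PS = ½ · (693 - 320) · 746 = 139129.
Change in producer surplus = 139129 - 960400 = -821271.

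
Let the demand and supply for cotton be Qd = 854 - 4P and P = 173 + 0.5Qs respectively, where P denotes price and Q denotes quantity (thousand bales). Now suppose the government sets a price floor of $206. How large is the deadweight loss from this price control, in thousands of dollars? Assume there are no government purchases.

216

Rearranging supply gives Qs = 2P - 346. Setting quantity demanded equal to quantity supplied, 854 - 4P = 2P - 346, gives P* = 200 and Q* = 54.
The floor of 206 is above the equilibrium price 200, so it binds.
At P = 206: Qd = 854 - 4·206 = 30 and Qs = 2·206 - 346 = 66.
Quantity traded falls to 30. At Q = 30 the demand price is (854 - 30)/4 = 206 and the supply price is (346 + 30)/2 = 188.
Deadweight loss = ½ · (206 - 188) · (54 - 30) = ½ · 18 · 24 = 216.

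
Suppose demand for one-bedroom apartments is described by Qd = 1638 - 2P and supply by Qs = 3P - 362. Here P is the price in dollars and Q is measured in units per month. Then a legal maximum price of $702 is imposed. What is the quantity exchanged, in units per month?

838

Setting quantity demanded equal to quantity supplied, 1638 - 2P = 3P - 362, gives P* = 400 and Q* = 838.
The ceiling of 702 is above the equilibrium price 400, so it is not binding; the market clears at P* = 400, Q* = 838.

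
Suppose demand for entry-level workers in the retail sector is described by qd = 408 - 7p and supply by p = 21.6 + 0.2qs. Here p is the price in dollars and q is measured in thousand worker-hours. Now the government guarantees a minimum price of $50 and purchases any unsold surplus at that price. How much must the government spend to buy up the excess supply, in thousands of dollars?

4200

Rearranging supply gives qs = 5p - 108. Without the control the market clears where 408 - 7p = 5p - 108, i.e. p* = 43 and q* = 107.
Since 50 > 43, the floor is binding.
At p = 50: qd = 408 - 7·50 = 58 and qs = 5·50 - 108 = 142.
Surplus = qs - qd = 84.
Government expenditure = surplus × support price = 84 × 50 = 4200.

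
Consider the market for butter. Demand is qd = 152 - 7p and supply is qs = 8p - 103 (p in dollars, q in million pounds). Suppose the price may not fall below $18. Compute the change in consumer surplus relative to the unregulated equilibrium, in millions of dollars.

-29.5

In a free market, 152 - 7p = 8p - 103 gives the equilibrium p* = 17, q* = 33.
Because the floor (18) lies above the market-clearing price, it is binding.
At p = 18: qd = 152 - 7·18 = 26 and qs = 8·18 - 103 = 41.
Consumer surplus without the control is ½ · (152/7 - 17) · 33 = 1089/14.
With the floor, consumers buy 26 units at 18, so CS = ½ · (152/7 - 18) · 26 = 338/7.
Change in consumer surplus = 338/7 - 1089/14 = -29.5.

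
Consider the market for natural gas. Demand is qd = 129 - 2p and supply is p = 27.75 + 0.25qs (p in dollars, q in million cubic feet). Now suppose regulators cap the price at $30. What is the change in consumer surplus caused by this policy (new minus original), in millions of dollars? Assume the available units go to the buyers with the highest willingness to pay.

-310

Rearranging supply gives qs = 4p - 111. Setting quantity demanded equal to quantity supplied, 129 - 2p = 4p - 111, gives p* = 40 and q* = 49.
The ceiling of 30 is below the equilibrium price 40, so it binds.
At p = 30: qd = 129 - 2·30 = 69 and qs = 4·30 - 111 = 9.
Consumer surplus without the control is ½ · (64.5 - 40) · 49 = 600.25.
With the ceiling, 9 units are sold at 30 (assume they go to the highest-value buyers). The demand price at q = 9 is 60, so CS = ½ · [(64.5 - 30) + (60 - 30)] · 9 = 290.25.
Change in consumer surplus = 290.25 - 600.25 = -310.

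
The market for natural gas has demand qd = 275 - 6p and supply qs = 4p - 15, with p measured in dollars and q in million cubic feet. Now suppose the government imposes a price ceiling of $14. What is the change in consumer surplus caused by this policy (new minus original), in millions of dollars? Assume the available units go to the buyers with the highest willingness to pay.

315

Setting quantity demanded equal to quantity supplied, 275 - 6p = 4p - 15, gives p* = 29 and q* = 101.
The ceiling of 14 is below the equilibrium price 29, so it binds.
At p = 14: qd = 275 - 6·14 = 191 and qs = 4·14 - 15 = 41.
Consumer surplus without the control is ½ · (275/6 - 29) · 101 = 10201/12.
With the ceiling, 41 units are sold at 14 (assume they go to the highest-value buyers). The demand price at q = 41 is 39, so CS = ½ · [(275/6 - 14) + (39 - 14)] · 41 = 13981/12.
Change in consumer surplus = 13981/12 - 10201/12 = 315.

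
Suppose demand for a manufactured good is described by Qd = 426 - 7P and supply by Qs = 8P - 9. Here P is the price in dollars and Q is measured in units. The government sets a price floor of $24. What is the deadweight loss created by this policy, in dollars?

Equilibrium: 426 - 7P = 8P - 9, so 435 = 15P and P* = 29, Q* = 223.
The floor of 24 is below the equilibrium price 29, so it is not binding; the market clears at P* = 29, Q* = 223.
Since the control does not bind, no trades are prevented and deadweight loss is zero.

0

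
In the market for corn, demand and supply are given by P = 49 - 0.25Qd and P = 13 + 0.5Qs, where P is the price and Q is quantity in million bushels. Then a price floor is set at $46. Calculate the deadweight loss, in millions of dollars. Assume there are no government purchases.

486

Rearranging demand gives Qd = 196 - 4P; rearranging supply gives Qs = 2P - 26. Setting quantity demanded equal to quantity supplied, 196 - 4P = 2P - 26, gives P* = 37 and Q* = 48.
Since 46 > 37, the floor is binding.
At P = 46: Qd = 196 - 4·46 = 12 and Qs = 2·46 - 26 = 66.
Quantity traded falls to 12. At Q = 12 the demand price is (196 - 12)/4 = 46 and the supply price is (26 + 12)/2 = 19.
Deadweight loss = ½ · (46 - 19) · (48 - 12) = ½ · 27 · 36 = 486.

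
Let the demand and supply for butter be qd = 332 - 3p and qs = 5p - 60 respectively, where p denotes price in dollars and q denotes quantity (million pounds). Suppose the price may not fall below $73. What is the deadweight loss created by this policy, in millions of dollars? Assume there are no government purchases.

Equilibrium: 332 - 3p = 5p - 60, so 392 = 8p and p* = 49, q* = 185.
Because the floor (73) lies above the market-clearing price, it is binding.
At p = 73: qd = 332 - 3·73 = 113 and qs = 5·73 - 60 = 305.
Quantity traded falls to 113. At q = 113 the demand price is (332 - 113)/3 = 73 and the supply price is (60 + 113)/5 = 34.6.
Deadweight loss = ½ · (73 - 34.6) · (185 - 113) = ½ · 38.4 · 72 = 1382.4.

1382.4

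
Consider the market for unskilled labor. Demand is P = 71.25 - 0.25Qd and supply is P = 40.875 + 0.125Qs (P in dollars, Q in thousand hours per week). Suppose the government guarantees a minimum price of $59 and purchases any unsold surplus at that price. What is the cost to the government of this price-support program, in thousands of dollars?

5664

Rearranging demand gives Qd = 285 - 4P; rearranging supply gives Qs = 8P - 327. Equilibrium: 285 - 4P = 8P - 327, so 612 = 12P and P* = 51, Q* = 81.
Since 59 > 51, the floor is binding.
At P = 59: Qd = 285 - 4·59 = 49 and Qs = 8·59 - 327 = 145.
Surplus = Qs - Qd = 96.
Government expenditure = surplus × support price = 96 × 59 = 5664.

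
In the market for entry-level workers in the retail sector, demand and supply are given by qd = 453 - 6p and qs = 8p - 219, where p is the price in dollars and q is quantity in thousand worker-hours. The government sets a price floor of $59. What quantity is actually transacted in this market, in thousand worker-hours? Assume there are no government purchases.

99

Setting quantity demanded equal to quantity supplied, 453 - 6p = 8p - 219, gives p* = 48 and q* = 165.
Because the floor (59) lies above the market-clearing price, it is binding.
At p = 59: qd = 453 - 6·59 = 99 and qs = 8·59 - 219 = 253.
The quantity actually transacted is the short side, demand: 99.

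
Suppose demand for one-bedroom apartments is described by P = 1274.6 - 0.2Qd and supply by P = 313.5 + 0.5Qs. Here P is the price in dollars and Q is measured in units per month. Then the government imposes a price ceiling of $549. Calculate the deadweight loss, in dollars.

284761.4

Rearranging demand gives Qd = 6373 - 5P; rearranging supply gives Qs = 2P - 627. Without the control the market clears where 6373 - 5P = 2P - 627, i.e. P* = 1000 and Q* = 1373.
Since 549 < 1000, the ceiling is binding.
At P = 549: Qd = 6373 - 5·549 = 3628 and Qs = 2·549 - 627 = 471.
Quantity traded falls to 471. At Q = 471 the demand price is (6373 - 471)/5 = 1180.4 and the supply price is (627 + 471)/2 = 549.
Deadweight loss = ½ · (1180.4 - 549) · (1373 - 471) = ½ · 631.4 · 902 = 284761.4.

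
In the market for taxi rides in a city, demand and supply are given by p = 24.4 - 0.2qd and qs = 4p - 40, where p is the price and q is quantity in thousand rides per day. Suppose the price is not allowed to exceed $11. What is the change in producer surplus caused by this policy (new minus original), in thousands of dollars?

Rearranging demand gives qd = 122 - 5p. Equilibrium: 122 - 5p = 4p - 40, so 162 = 9p and p* = 18, q* = 32.
The ceiling of 11 is below the equilibrium price 18, so it binds.
At p = 11: qd = 122 - 5·11 = 67 and qs = 4·11 - 40 = 4.
Producer surplus without the control is ½ · (18 - 10) · 32 = 128.
With the ceiling, producers sell 4 units at 11, so PS = ½ · (11 - 10) · 4 = 2.
Change in producer surplus = 2 - 128 = -126.

-126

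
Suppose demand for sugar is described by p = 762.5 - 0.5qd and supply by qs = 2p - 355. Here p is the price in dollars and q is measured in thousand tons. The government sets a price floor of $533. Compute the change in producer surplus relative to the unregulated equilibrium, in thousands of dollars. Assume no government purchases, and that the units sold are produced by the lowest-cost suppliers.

24948

Rearranging demand gives qd = 1525 - 2p. In a free market, 1525 - 2p = 2p - 355 gives the equilibrium p* = 470, q* = 585.
Since 533 > 470, the floor is binding.
At p = 533: qd = 1525 - 2·533 = 459 and qs = 2·533 - 355 = 711.
Producer surplus without the control is ½ · (470 - 177.5) · 585 = 85556.25.
With the floor, 459 units are sold at 533. The supply price at q = 459 is 407, so PS = ½ · [(533 - 177.5) + (533 - 407)] · 459 = 110504.25.
Change in producer surplus = 110504.25 - 85556.25 = 24948.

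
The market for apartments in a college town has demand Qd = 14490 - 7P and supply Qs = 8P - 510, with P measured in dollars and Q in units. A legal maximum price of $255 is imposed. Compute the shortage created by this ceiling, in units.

Equilibrium: 14490 - 7P = 8P - 510, so 15000 = 15P and P* = 1000, Q* = 7490.
Since 255 < 1000, the ceiling is binding.
At P = 255: Qd = 14490 - 7·255 = 12705 and Qs = 8·255 - 510 = 1530.
Shortage = Qd - Qs = 12705 - 1530 = 11175.

11175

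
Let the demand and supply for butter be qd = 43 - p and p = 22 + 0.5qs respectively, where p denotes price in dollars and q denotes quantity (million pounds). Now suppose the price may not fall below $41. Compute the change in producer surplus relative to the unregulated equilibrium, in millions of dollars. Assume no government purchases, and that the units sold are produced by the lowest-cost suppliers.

-12

Rearranging supply gives qs = 2p - 44. In a free market, 43 - p = 2p - 44 gives the equilibrium p* = 29, q* = 14.
Because the floor (41) lies above the market-clearing price, it is binding.
At p = 41: qd = 43 - 41 = 2 and qs = 2·41 - 44 = 38.
Producer surplus without the control is ½ · (29 - 22) · 14 = 49.
With the floor, 2 units are sold at 41. The supply price at q = 2 is 23, so PS = ½ · [(41 - 22) + (41 - 23)] · 2 = 37.
Change in producer surplus = 37 - 49 = -12.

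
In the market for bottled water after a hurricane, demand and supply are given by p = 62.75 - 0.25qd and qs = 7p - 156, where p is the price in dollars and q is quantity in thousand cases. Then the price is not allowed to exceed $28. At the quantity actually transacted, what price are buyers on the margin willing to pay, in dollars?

52.75

Rearranging demand gives qd = 251 - 4p. Equilibrium: 251 - 4p = 7p - 156, so 407 = 11p and p* = 37, q* = 103.
Since 28 < 37, the ceiling is binding.
At p = 28: qd = 251 - 4·28 = 139 and qs = 7·28 - 156 = 40.
Only 40 units reach the market. On the demand curve, the marginal buyer's willingness to pay at q = 40 is (251 - 40)/4 = 52.75.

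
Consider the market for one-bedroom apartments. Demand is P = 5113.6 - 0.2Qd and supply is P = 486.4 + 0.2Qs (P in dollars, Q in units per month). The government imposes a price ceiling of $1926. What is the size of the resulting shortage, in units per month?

8740

Rearranging demand gives Qd = 25568 - 5P; rearranging supply gives Qs = 5P - 2432. Without the control the market clears where 25568 - 5P = 5P - 2432, i.e. P* = 2800 and Q* = 11568.
Because the ceiling (1926) lies below the market-clearing price, it is binding.
At P = 1926: Qd = 25568 - 5·1926 = 15938 and Qs = 5·1926 - 2432 = 7198.
Shortage = Qd - Qs = 15938 - 7198 = 8740.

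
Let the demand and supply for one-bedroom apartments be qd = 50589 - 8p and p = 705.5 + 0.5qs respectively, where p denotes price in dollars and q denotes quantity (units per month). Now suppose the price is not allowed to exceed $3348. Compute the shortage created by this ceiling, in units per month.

Rearranging supply gives qs = 2p - 1411. Without the control the market clears where 50589 - 8p = 2p - 1411, i.e. p* = 5200 and q* = 8989.
The ceiling of 3348 is below the equilibrium price 5200, so it binds.
At p = 3348: qd = 50589 - 8·3348 = 23805 and qs = 2·3348 - 1411 = 5285.
Shortage = qd - qs = 23805 - 5285 = 18520.

18520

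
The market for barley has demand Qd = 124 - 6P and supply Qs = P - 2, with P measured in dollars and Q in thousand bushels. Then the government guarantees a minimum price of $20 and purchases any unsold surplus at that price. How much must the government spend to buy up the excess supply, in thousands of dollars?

280

Equilibrium: 124 - 6P = P - 2, so 126 = 7P and P* = 18, Q* = 16.
The floor of 20 is above the equilibrium price 18, so it binds.
At P = 20: Qd = 124 - 6·20 = 4 and Qs = 20 - 2 = 18.
Surplus = Qs - Qd = 14.
Government expenditure = surplus × support price = 14 × 20 = 280.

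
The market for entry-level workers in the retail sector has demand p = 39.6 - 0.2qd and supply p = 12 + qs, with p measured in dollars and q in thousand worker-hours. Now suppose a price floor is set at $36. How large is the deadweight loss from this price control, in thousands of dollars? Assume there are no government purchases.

Rearranging demand gives qd = 198 - 5p; rearranging supply gives qs = p - 12. Without the control the market clears where 198 - 5p = p - 12, i.e. p* = 35 and q* = 23.
Because the floor (36) lies above the market-clearing price, it is binding.
At p = 36: qd = 198 - 5·36 = 18 and qs = 36 - 12 = 24.
Quantity traded falls to 18. At q = 18 the demand price is (198 - 18)/5 = 36 and the supply price is 12 + 18 = 30.
Deadweight loss = ½ · (36 - 30) · (23 - 18) = ½ · 6 · 5 = 15.

15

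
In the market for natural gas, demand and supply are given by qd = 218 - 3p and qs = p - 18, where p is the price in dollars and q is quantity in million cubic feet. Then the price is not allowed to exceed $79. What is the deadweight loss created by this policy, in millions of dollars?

0

Equilibrium: 218 - 3p = p - 18, so 236 = 4p and p* = 59, q* = 41.
Since 79 is above p* = 59, the ceiling does not bind and the free-market outcome prevails.
Since the control does not bind, no trades are prevented and deadweight loss is zero.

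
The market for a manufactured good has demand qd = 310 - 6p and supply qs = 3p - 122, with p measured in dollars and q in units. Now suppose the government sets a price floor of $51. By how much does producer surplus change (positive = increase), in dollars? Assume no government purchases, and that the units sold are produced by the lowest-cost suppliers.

Setting quantity demanded equal to quantity supplied, 310 - 6p = 3p - 122, gives p* = 48 and q* = 22.
Since 51 > 48, the floor is binding.
At p = 51: qd = 310 - 6·51 = 4 and qs = 3·51 - 122 = 31.
Producer surplus without the control is ½ · (48 - 122/3) · 22 = 242/3.
With the floor, 4 units are sold at 51. The supply price at q = 4 is 42, so PS = ½ · [(51 - 122/3) + (51 - 42)] · 4 = 116/3.
Change in producer surplus = 116/3 - 242/3 = -42.

-42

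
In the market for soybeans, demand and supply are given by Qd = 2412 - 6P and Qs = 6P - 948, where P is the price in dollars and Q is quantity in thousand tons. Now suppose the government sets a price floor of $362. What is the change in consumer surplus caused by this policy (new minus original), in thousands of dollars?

-39852

Setting quantity demanded equal to quantity supplied, 2412 - 6P = 6P - 948, gives P* = 280 and Q* = 732.
The floor of 362 is above the equilibrium price 280, so it binds.
At P = 362: Qd = 2412 - 6·362 = 240 and Qs = 6·362 - 948 = 1224.
Consumer surplus without the control is ½ · (402 - 280) · 732 = 44652.
With the floor, consumers buy 240 units at 362, so CS = ½ · (402 - 362) · 240 = 4800.
Change in consumer surplus = 4800 - 44652 = -39852.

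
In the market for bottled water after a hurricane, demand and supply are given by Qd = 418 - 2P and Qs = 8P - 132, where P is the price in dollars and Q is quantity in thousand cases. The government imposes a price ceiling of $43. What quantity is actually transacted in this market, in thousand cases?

212

Equilibrium: 418 - 2P = 8P - 132, so 550 = 10P and P* = 55, Q* = 308.
The ceiling of 43 is below the equilibrium price 55, so it binds.
At P = 43: Qd = 418 - 2·43 = 332 and Qs = 8·43 - 132 = 212.
The quantity actually transacted is the short side, supply: 212.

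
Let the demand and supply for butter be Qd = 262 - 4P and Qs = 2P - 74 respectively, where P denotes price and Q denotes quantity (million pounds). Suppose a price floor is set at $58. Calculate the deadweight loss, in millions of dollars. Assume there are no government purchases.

24

In a free market, 262 - 4P = 2P - 74 gives the equilibrium P* = 56, Q* = 38.
Since 58 > 56, the floor is binding.
At P = 58: Qd = 262 - 4·58 = 30 and Qs = 2·58 - 74 = 42.
Quantity traded falls to 30. At Q = 30 the demand price is (262 - 30)/4 = 58 and the supply price is (74 + 30)/2 = 52.
Deadweight loss = ½ · (58 - 52) · (38 - 30) = ½ · 6 · 8 = 24.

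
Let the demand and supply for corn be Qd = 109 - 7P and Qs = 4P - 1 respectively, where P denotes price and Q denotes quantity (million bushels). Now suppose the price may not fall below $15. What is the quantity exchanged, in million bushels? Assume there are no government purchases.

4

Equilibrium: 109 - 7P = 4P - 1, so 110 = 11P and P* = 10, Q* = 39.
Because the floor (15) lies above the market-clearing price, it is binding.
At P = 15: Qd = 109 - 7·15 = 4 and Qs = 4·15 - 1 = 59.
The quantity actually transacted is the short side, demand: 4.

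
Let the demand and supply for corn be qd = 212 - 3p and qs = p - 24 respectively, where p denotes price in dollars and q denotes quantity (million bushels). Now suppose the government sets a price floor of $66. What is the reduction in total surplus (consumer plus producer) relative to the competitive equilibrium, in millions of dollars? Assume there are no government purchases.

Setting quantity demanded equal to quantity supplied, 212 - 3p = p - 24, gives p* = 59 and q* = 35.
Since 66 > 59, the floor is binding.
At p = 66: qd = 212 - 3·66 = 14 and qs = 66 - 24 = 42.
Quantity traded falls to 14. At q = 14 the demand price is (212 - 14)/3 = 66 and the supply price is 24 + 14 = 38.
Deadweight loss = ½ · (66 - 38) · (35 - 14) = ½ · 28 · 21 = 294.

294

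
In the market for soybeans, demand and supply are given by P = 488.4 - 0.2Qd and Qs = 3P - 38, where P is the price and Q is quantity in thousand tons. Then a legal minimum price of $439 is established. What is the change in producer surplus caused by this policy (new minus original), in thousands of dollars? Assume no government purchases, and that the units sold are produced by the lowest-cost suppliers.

-37474.5

Rearranging demand gives Qd = 2442 - 5P. In a free market, 2442 - 5P = 3P - 38 gives the equilibrium P* = 310, Q* = 892.
Since 439 > 310, the floor is binding.
At P = 439: Qd = 2442 - 5·439 = 247 and Qs = 3·439 - 38 = 1279.
Producer surplus without the control is ½ · (310 - 38/3) · 892 = 397832/3.
With the floor, 247 units are sold at 439. The supply price at Q = 247 is 95, so PS = ½ · [(439 - 38/3) + (439 - 95)] · 247 = 570817/6.
Change in producer surplus = 570817/6 - 397832/3 = -37474.5.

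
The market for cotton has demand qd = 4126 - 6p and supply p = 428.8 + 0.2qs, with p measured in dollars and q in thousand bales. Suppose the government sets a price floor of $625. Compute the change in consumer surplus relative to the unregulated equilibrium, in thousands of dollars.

-29755

Rearranging supply gives qs = 5p - 2144. Equilibrium: 4126 - 6p = 5p - 2144, so 6270 = 11p and p* = 570, q* = 706.
Because the floor (625) lies above the market-clearing price, it is binding.
At p = 625: qd = 4126 - 6·625 = 376 and qs = 5·625 - 2144 = 981.
Consumer surplus without the control is ½ · (2063/3 - 570) · 706 = 124609/3.
With the floor, consumers buy 376 units at 625, so CS = ½ · (2063/3 - 625) · 376 = 35344/3.
Change in consumer surplus = 35344/3 - 124609/3 = -29755.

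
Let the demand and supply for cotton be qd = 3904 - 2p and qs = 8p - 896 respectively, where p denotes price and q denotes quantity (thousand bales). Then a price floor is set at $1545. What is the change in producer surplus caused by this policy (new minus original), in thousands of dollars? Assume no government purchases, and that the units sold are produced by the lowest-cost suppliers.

583353.75

Setting quantity demanded equal to quantity supplied, 3904 - 2p = 8p - 896, gives p* = 480 and q* = 2944.
Because the floor (1545) lies above the market-clearing price, it is binding.
At p = 1545: qd = 3904 - 2·1545 = 814 and qs = 8·1545 - 896 = 11464.
Producer surplus without the control is ½ · (480 - 112) · 2944 = 541696.
With the floor, 814 units are sold at 1545. The supply price at q = 814 is 213.75, so PS = ½ · [(1545 - 112) + (1545 - 213.75)] · 814 = 1125049.75.
Change in producer surplus = 1125049.75 - 541696 = 583353.75.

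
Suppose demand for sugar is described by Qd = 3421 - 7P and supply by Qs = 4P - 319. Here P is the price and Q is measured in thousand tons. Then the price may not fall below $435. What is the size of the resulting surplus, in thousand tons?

1045

In a free market, 3421 - 7P = 4P - 319 gives the equilibrium P* = 340, Q* = 1041.
Since 435 > 340, the floor is binding.
At P = 435: Qd = 3421 - 7·435 = 376 and Qs = 4·435 - 319 = 1421.
Surplus = Qs - Qd = 1421 - 376 = 1045.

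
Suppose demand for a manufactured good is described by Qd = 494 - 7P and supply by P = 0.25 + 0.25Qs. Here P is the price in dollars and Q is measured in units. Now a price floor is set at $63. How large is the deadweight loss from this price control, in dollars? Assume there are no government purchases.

Rearranging supply gives Qs = 4P - 1. In a free market, 494 - 7P = 4P - 1 gives the equilibrium P* = 45, Q* = 179.
The floor of 63 is above the equilibrium price 45, so it binds.
At P = 63: Qd = 494 - 7·63 = 53 and Qs = 4·63 - 1 = 251.
Quantity traded falls to 53. At Q = 53 the demand price is (494 - 53)/7 = 63 and the supply price is (1 + 53)/4 = 13.5.
Deadweight loss = ½ · (63 - 13.5) · (179 - 53) = ½ · 49.5 · 126 = 3118.5.

3118.5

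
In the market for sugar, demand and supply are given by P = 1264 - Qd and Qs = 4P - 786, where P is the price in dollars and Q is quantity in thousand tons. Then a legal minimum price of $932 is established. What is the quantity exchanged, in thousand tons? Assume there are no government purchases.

Rearranging demand gives Qd = 1264 - P. Equilibrium: 1264 - P = 4P - 786, so 2050 = 5P and P* = 410, Q* = 854.
The floor of 932 is above the equilibrium price 410, so it binds.
At P = 932: Qd = 1264 - 932 = 332 and Qs = 4·932 - 786 = 2942.
The quantity actually transacted is the short side, demand: 332.

332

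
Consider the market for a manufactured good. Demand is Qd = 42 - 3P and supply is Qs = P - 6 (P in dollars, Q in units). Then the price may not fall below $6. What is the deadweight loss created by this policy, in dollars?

0

Setting quantity demanded equal to quantity supplied, 42 - 3P = P - 6, gives P* = 12 and Q* = 6.
The floor of 6 is below the equilibrium price 12, so it is not binding; the market clears at P* = 12, Q* = 6.
Since the control does not bind, no trades are prevented and deadweight loss is zero.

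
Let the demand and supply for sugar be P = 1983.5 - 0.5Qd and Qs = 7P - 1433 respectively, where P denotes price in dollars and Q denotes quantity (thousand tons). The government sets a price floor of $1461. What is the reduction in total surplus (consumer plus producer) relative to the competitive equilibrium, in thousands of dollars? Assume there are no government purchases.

953127

Rearranging demand gives Qd = 3967 - 2P. Setting quantity demanded equal to quantity supplied, 3967 - 2P = 7P - 1433, gives P* = 600 and Q* = 2767.
Since 1461 > 600, the floor is binding.
At P = 1461: Qd = 3967 - 2·1461 = 1045 and Qs = 7·1461 - 1433 = 8794.
Quantity traded falls to 1045. At Q = 1045 the demand price is (3967 - 1045)/2 = 1461 and the supply price is (1433 + 1045)/7 = 354.
Deadweight loss = ½ · (1461 - 354) · (2767 - 1045) = ½ · 1107 · 1722 = 953127.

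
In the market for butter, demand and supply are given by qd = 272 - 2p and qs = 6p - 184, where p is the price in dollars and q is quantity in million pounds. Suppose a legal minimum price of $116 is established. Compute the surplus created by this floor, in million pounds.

In a free market, 272 - 2p = 6p - 184 gives the equilibrium p* = 57, q* = 158.
The floor of 116 is above the equilibrium price 57, so it binds.
At p = 116: qd = 272 - 2·116 = 40 and qs = 6·116 - 184 = 512.
Surplus = qs - qd = 512 - 40 = 472.

472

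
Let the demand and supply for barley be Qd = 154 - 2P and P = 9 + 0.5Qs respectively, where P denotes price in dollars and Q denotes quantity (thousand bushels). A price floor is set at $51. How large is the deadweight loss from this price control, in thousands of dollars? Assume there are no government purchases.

128

Rearranging supply gives Qs = 2P - 18. Without the control the market clears where 154 - 2P = 2P - 18, i.e. P* = 43 and Q* = 68.
The floor of 51 is above the equilibrium price 43, so it binds.
At P = 51: Qd = 154 - 2·51 = 52 and Qs = 2·51 - 18 = 84.
Quantity traded falls to 52. At Q = 52 the demand price is (154 - 52)/2 = 51 and the supply price is (18 + 52)/2 = 35.
Deadweight loss = ½ · (51 - 35) · (68 - 52) = ½ · 16 · 16 = 128.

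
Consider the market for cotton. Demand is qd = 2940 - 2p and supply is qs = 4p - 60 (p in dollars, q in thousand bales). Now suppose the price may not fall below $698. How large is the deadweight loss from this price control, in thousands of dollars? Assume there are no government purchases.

58806

Setting quantity demanded equal to quantity supplied, 2940 - 2p = 4p - 60, gives p* = 500 and q* = 1940.
Since 698 > 500, the floor is binding.
At p = 698: qd = 2940 - 2·698 = 1544 and qs = 4·698 - 60 = 2732.
Quantity traded falls to 1544. At q = 1544 the demand price is (2940 - 1544)/2 = 698 and the supply price is (60 + 1544)/4 = 401.
Deadweight loss = ½ · (698 - 401) · (1940 - 1544) = ½ · 297 · 396 = 58806.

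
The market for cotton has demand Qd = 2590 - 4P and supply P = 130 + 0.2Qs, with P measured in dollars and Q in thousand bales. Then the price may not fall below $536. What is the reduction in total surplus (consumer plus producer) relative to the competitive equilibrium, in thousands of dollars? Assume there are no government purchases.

111513.6

Rearranging supply gives Qs = 5P - 650. Equilibrium: 2590 - 4P = 5P - 650, so 3240 = 9P and P* = 360, Q* = 1150.
Since 536 > 360, the floor is binding.
At P = 536: Qd = 2590 - 4·536 = 446 and Qs = 5·536 - 650 = 2030.
Quantity traded falls to 446. At Q = 446 the demand price is (2590 - 446)/4 = 536 and the supply price is (650 + 446)/5 = 219.2.
Deadweight loss = ½ · (536 - 219.2) · (1150 - 446) = ½ · 316.8 · 704 = 111513.6.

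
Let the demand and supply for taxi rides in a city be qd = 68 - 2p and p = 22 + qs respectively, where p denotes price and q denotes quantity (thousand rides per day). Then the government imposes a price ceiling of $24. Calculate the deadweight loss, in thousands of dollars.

27

Rearranging supply gives qs = p - 22. Without the control the market clears where 68 - 2p = p - 22, i.e. p* = 30 and q* = 8.
Because the ceiling (24) lies below the market-clearing price, it is binding.
At p = 24: qd = 68 - 2·24 = 20 and qs = 24 - 22 = 2.
Quantity traded falls to 2. At q = 2 the demand price is (68 - 2)/2 = 33 and the supply price is 22 + 2 = 24.
Deadweight loss = ½ · (33 - 24) · (8 - 2) = ½ · 9 · 6 = 27.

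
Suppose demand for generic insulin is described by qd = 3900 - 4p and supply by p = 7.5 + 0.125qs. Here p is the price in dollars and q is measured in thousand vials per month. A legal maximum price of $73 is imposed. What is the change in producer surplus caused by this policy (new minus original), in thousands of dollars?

-398864

Rearranging supply gives qs = 8p - 60. Equilibrium: 3900 - 4p = 8p - 60, so 3960 = 12p and p* = 330, q* = 2580.
Since 73 < 330, the ceiling is binding.
At p = 73: qd = 3900 - 4·73 = 3608 and qs = 8·73 - 60 = 524.
Producer surplus without the control is ½ · (330 - 7.5) · 2580 = 416025.
With the ceiling, producers sell 524 units at 73, so PS = ½ · (73 - 7.5) · 524 = 17161.
Change in producer surplus = 17161 - 416025 = -398864.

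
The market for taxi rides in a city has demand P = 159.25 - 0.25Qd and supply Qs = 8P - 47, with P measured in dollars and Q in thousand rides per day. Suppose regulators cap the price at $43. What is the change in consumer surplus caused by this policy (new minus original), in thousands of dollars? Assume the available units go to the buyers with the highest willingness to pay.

2590

Rearranging demand gives Qd = 637 - 4P. In a free market, 637 - 4P = 8P - 47 gives the equilibrium P* = 57, Q* = 409.
The ceiling of 43 is below the equilibrium price 57, so it binds.
At P = 43: Qd = 637 - 4·43 = 465 and Qs = 8·43 - 47 = 297.
Consumer surplus without the control is ½ · (159.25 - 57) · 409 = 20910.125.
With the ceiling, 297 units are sold at 43 (assume they go to the highest-value buyers). The demand price at Q = 297 is 85, so CS = ½ · [(159.25 - 43) + (85 - 43)] · 297 = 23500.125.
Change in consumer surplus = 23500.125 - 20910.125 = 2590.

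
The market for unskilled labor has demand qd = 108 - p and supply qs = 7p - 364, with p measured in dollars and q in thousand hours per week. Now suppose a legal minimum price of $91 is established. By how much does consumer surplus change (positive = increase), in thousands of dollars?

Without the control the market clears where 108 - p = 7p - 364, i.e. p* = 59 and q* = 49.
Since 91 > 59, the floor is binding.
At p = 91: qd = 108 - 91 = 17 and qs = 7·91 - 364 = 273.
Consumer surplus without the control is ½ · (108 - 59) · 49 = 1200.5.
With the floor, consumers buy 17 units at 91, so CS = ½ · (108 - 91) · 17 = 144.5.
Change in consumer surplus = 144.5 - 1200.5 = -1056.

-1056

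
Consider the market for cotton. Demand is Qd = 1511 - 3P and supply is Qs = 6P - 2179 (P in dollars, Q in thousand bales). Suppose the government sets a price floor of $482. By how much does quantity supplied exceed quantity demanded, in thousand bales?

Equilibrium: 1511 - 3P = 6P - 2179, so 3690 = 9P and P* = 410, Q* = 281.
Because the floor (482) lies above the market-clearing price, it is binding.
At P = 482: Qd = 1511 - 3·482 = 65 and Qs = 6·482 - 2179 = 713.
Surplus = Qs - Qd = 713 - 65 = 648.

648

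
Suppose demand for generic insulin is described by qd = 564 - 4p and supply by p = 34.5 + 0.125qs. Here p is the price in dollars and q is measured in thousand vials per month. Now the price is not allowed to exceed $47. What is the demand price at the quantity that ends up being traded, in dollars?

116

Rearranging supply gives qs = 8p - 276. Setting quantity demanded equal to quantity supplied, 564 - 4p = 8p - 276, gives p* = 70 and q* = 284.
Because the ceiling (47) lies below the market-clearing price, it is binding.
At p = 47: qd = 564 - 4·47 = 376 and qs = 8·47 - 276 = 100.
Only 100 units reach the market. On the demand curve, the marginal buyer's willingness to pay at q = 100 is (564 - 100)/4 = 116.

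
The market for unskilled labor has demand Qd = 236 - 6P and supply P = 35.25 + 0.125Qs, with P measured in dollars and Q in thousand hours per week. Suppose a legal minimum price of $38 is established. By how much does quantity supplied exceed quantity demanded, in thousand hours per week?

Rearranging supply gives Qs = 8P - 282. Setting quantity demanded equal to quantity supplied, 236 - 6P = 8P - 282, gives P* = 37 and Q* = 14.
The floor of 38 is above the equilibrium price 37, so it binds.
At P = 38: Qd = 236 - 6·38 = 8 and Qs = 8·38 - 282 = 22.
Surplus = Qs - Qd = 22 - 8 = 14.

14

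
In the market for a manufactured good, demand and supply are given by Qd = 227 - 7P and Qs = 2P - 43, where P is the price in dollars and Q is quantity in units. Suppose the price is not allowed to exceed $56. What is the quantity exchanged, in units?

17

Equilibrium: 227 - 7P = 2P - 43, so 270 = 9P and P* = 30, Q* = 17.
Since 56 is above P* = 30, the ceiling does not bind and the free-market outcome prevails.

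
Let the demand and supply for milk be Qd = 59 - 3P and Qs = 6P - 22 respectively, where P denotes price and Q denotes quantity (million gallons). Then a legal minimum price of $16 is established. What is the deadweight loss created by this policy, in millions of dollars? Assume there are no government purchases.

Without the control the market clears where 59 - 3P = 6P - 22, i.e. P* = 9 and Q* = 32.
The floor of 16 is above the equilibrium price 9, so it binds.
At P = 16: Qd = 59 - 3·16 = 11 and Qs = 6·16 - 22 = 74.
Quantity traded falls to 11. At Q = 11 the demand price is (59 - 11)/3 = 16 and the supply price is (22 + 11)/6 = 5.5.
Deadweight loss = ½ · (16 - 5.5) · (32 - 11) = ½ · 10.5 · 21 = 110.25.

110.25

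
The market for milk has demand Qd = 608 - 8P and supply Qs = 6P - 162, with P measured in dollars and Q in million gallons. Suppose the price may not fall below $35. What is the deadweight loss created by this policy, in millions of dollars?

Without the control the market clears where 608 - 8P = 6P - 162, i.e. P* = 55 and Q* = 168.
The floor of 35 is below the equilibrium price 55, so it is not binding; the market clears at P* = 55, Q* = 168.
Since the control does not bind, no trades are prevented and deadweight loss is zero.

0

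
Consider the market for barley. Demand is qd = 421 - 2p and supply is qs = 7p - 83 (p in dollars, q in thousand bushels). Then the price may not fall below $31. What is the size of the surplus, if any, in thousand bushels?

0

Setting quantity demanded equal to quantity supplied, 421 - 2p = 7p - 83, gives p* = 56 and q* = 309.
Since 31 is below p* = 56, the floor does not bind and the free-market outcome prevails.
Since the control does not bind, there is no surplus.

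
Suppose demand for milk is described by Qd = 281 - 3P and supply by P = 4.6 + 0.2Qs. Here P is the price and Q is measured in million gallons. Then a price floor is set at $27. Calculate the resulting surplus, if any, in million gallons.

0

Rearranging supply gives Qs = 5P - 23. In a free market, 281 - 3P = 5P - 23 gives the equilibrium P* = 38, Q* = 167.
Since 27 is below P* = 38, the floor does not bind and the free-market outcome prevails.
Since the control does not bind, there is no surplus.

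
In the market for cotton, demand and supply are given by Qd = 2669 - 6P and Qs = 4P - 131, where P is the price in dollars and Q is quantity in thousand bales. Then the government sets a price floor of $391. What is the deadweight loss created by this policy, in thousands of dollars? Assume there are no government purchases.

Setting quantity demanded equal to quantity supplied, 2669 - 6P = 4P - 131, gives P* = 280 and Q* = 989.
Since 391 > 280, the floor is binding.
At P = 391: Qd = 2669 - 6·391 = 323 and Qs = 4·391 - 131 = 1433.
Quantity traded falls to 323. At Q = 323 the demand price is (2669 - 323)/6 = 391 and the supply price is (131 + 323)/4 = 113.5.
Deadweight loss = ½ · (391 - 113.5) · (989 - 323) = ½ · 277.5 · 666 = 92407.5.

92407.5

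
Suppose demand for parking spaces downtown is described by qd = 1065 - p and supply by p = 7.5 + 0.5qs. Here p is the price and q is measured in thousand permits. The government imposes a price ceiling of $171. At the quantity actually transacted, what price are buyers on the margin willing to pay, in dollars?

738

Rearranging supply gives qs = 2p - 15. Without the control the market clears where 1065 - p = 2p - 15, i.e. p* = 360 and q* = 705.
Because the ceiling (171) lies below the market-clearing price, it is binding.
At p = 171: qd = 1065 - 171 = 894 and qs = 2·171 - 15 = 327.
Only 327 units reach the market. On the demand curve, the marginal buyer's willingness to pay at q = 327 is (1065 - 327) = 738.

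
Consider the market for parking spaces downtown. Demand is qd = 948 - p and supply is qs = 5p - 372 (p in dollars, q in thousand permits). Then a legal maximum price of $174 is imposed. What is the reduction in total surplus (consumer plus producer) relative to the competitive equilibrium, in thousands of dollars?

In a free market, 948 - p = 5p - 372 gives the equilibrium p* = 220, q* = 728.
Because the ceiling (174) lies below the market-clearing price, it is binding.
At p = 174: qd = 948 - 174 = 774 and qs = 5·174 - 372 = 498.
Quantity traded falls to 498. At q = 498 the demand price is 948 - 498 = 450 and the supply price is (372 + 498)/5 = 174.
Deadweight loss = ½ · (450 - 174) · (728 - 498) = ½ · 276 · 230 = 31740.

31740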